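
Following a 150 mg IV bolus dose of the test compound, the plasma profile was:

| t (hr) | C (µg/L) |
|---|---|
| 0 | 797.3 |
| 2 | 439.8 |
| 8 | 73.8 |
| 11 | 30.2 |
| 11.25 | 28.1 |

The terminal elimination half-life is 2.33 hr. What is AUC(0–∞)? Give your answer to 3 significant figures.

AUC = 3040 µg/L·hr

Trapezoidal AUC_0→11.25:
  [0→2]: (797.3+439.8)/2 × 2 = 1237.1
  [2→8]: (439.8+73.8)/2 × 6 = 1540.8
  [8→11]: (73.8+30.2)/2 × 3 = 156.0
  [11→11.25]: (30.2+28.1)/2 × 0.25 = 7.2875
  Sum = 2941.1875 µg/L·hr
k_e = ln2 / t½ = 0.693147 / 2.33 = 0.2975 hr^-1
Extrapolated tail: C_last / k_e = 28.1 / 0.2975 = 94.454
AUC_0→∞ = 2941.1875 + 94.454 = 3035.6415 µg/L·hr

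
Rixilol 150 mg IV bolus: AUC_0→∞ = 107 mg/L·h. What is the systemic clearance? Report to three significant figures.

CL = Dose_iv / AUC_0→∞
   = 150 / 107 = 1.40187 L/h

CL = 1.40 L/h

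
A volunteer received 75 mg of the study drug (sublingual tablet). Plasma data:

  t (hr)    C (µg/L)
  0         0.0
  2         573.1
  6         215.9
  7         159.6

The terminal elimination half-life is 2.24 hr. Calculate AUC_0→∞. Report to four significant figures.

Trapezoidal AUC_0→7:
  [0→2]: (0.0+573.1)/2 × 2 = 573.1
  [2→6]: (573.1+215.9)/2 × 4 = 1578.0
  [6→7]: (215.9+159.6)/2 × 1 = 187.75
  Sum = 2338.85 µg/L·hr
k_e = ln2 / t½ = 0.693147 / 2.24 = 0.3094 hr^-1
Extrapolated tail: C_last / k_e = 159.6 / 0.3094 = 515.837
AUC_0→∞ = 2338.85 + 515.837 = 2854.687 µg/L·hr

AUC = 2855 µg/L·hr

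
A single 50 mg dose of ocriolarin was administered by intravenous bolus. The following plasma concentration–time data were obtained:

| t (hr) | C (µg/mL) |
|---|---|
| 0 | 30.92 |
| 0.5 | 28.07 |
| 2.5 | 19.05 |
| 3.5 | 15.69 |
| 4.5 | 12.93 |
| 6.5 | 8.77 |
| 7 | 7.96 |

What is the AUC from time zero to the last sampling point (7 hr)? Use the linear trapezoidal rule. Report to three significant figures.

AUC = 119 µg/mL·hr

Trapezoidal AUC_0→7:
  [0→0.5]: (30.92+28.07)/2 × 0.5 = 14.7475
  [0.5→2.5]: (28.07+19.05)/2 × 2 = 47.12
  [2.5→3.5]: (19.05+15.69)/2 × 1 = 17.37
  [3.5→4.5]: (15.69+12.93)/2 × 1 = 14.31
  [4.5→6.5]: (12.93+8.77)/2 × 2 = 21.7
  [6.5→7]: (8.77+7.96)/2 × 0.5 = 4.1825
  Sum = 119.43 µg/mL·hr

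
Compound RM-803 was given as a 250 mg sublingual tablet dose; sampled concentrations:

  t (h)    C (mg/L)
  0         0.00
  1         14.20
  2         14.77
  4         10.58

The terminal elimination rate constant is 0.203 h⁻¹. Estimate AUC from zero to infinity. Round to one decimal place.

AUC = 99.1 mg/L·h

Trapezoidal AUC_0→4:
  [0→1]: (0.00+14.20)/2 × 1 = 7.1
  [1→2]: (14.20+14.77)/2 × 1 = 14.485
  [2→4]: (14.77+10.58)/2 × 2 = 25.35
  Sum = 46.935 mg/L·h
Extrapolated tail: C_last / k_e = 10.58 / 0.203 = 52.118
AUC_0→∞ = 46.935 + 52.118 = 99.053 mg/L·h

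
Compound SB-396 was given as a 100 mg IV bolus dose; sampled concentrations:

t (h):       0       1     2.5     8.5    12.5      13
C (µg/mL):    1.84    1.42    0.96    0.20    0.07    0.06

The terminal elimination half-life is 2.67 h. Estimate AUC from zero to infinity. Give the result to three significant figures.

Trapezoidal AUC_0→13:
  [0→1]: (1.84+1.42)/2 × 1 = 1.63
  [1→2.5]: (1.42+0.96)/2 × 1.5 = 1.785
  [2.5→8.5]: (0.96+0.20)/2 × 6 = 3.48
  [8.5→12.5]: (0.20+0.07)/2 × 4 = 0.54
  [12.5→13]: (0.07+0.06)/2 × 0.5 = 0.0325
  Sum = 7.4675 µg/mL·h
k_e = ln2 / t½ = 0.693147 / 2.67 = 0.2596 h^-1
Extrapolated tail: C_last / k_e = 0.06 / 0.2596 = 0.231
AUC_0→∞ = 7.4675 + 0.231 = 7.6985 µg/mL·h

AUC = 7.70 µg/mL·h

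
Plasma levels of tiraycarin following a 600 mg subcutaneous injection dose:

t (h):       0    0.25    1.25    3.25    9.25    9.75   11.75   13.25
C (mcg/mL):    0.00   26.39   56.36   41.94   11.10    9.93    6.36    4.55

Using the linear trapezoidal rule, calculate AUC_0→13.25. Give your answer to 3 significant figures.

AUC = 332 mcg/mL·h

Trapezoidal AUC_0→13.25:
  [0→0.25]: (0.00+26.39)/2 × 0.25 = 3.29875
  [0.25→1.25]: (26.39+56.36)/2 × 1 = 41.375
  [1.25→3.25]: (56.36+41.94)/2 × 2 = 98.3
  [3.25→9.25]: (41.94+11.10)/2 × 6 = 159.12
  [9.25→9.75]: (11.10+9.93)/2 × 0.5 = 5.2575
  [9.75→11.75]: (9.93+6.36)/2 × 2 = 16.29
  [11.75→13.25]: (6.36+4.55)/2 × 1.5 = 8.1825
  Sum = 331.82375 mcg/mL·h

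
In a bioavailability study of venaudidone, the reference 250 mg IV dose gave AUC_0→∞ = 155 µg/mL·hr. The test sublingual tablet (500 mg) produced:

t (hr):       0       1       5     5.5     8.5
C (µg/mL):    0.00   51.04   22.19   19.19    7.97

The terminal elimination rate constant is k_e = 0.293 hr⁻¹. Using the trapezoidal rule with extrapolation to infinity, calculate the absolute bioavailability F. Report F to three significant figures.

F = 0.807

Trapezoidal AUC_0→8.5 (sublingual tablet):
  [0→1]: (0.00+51.04)/2 × 1 = 25.52
  [1→5]: (51.04+22.19)/2 × 4 = 146.46
  [5→5.5]: (22.19+19.19)/2 × 0.5 = 10.345
  [5.5→8.5]: (19.19+7.97)/2 × 3 = 40.74
  Sum = 223.065 µg/mL·hr
Tail: C_last/k_e = 7.97/0.293 = 27.201
AUC_0→∞ (sublingual tablet) = 223.065 + 27.201 = 250.266 µg/mL·hr
F = (AUC_ev/D_ev)/(AUC_iv/D_iv) = (250.266/500)/(155/250) = 0.500532/0.62 = 0.8073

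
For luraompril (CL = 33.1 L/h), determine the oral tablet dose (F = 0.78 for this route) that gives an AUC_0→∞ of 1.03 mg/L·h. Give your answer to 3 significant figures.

Dose = 43.7 mg

Dose = CL × AUC_0→∞ / F
     = 33.1 × 1.03 / 0.78 = 43.709 mg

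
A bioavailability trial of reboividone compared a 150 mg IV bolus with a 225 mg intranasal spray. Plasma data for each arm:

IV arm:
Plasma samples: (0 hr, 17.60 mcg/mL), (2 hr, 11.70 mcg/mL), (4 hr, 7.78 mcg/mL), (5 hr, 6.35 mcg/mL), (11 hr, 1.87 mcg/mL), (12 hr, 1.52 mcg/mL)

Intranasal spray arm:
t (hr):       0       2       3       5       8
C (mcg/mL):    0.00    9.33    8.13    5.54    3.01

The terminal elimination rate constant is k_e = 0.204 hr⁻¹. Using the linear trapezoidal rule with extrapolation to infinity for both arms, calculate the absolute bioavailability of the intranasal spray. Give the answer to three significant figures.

Trapezoidal AUC_0→12 (IV):
  [0→2]: (17.60+11.70)/2 × 2 = 29.3
  [2→4]: (11.70+7.78)/2 × 2 = 19.48
  [4→5]: (7.78+6.35)/2 × 1 = 7.065
  [5→11]: (6.35+1.87)/2 × 6 = 24.66
  [11→12]: (1.87+1.52)/2 × 1 = 1.695
  Sum = 82.2 mcg/mL·hr
IV tail: 1.52/0.204 = 7.451; AUC_iv,0→∞ = 82.2 + 7.451 = 89.651 mcg/mL·hr
Trapezoidal AUC_0→8 (intranasal spray):
  [0→2]: (0.00+9.33)/2 × 2 = 9.33
  [2→3]: (9.33+8.13)/2 × 1 = 8.73
  [3→5]: (8.13+5.54)/2 × 2 = 13.67
  [5→8]: (5.54+3.01)/2 × 3 = 12.825
  Sum = 44.555 mcg/mL·hr
intranasal spray tail: 3.01/0.204 = 14.755; AUC_ev,0→∞ = 44.555 + 14.755 = 59.31 mcg/mL·hr
F = (AUC_ev/D_ev)/(AUC_iv/D_iv) = (59.31/225)/(89.651/150) = 0.2636/0.597673 = 0.4410

F = 0.441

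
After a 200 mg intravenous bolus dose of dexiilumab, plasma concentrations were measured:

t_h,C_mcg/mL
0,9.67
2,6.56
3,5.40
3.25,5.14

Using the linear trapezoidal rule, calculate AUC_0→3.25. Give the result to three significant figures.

AUC = 23.5 mcg/mL·h

Trapezoidal AUC_0→3.25:
  [0→2]: (9.67+6.56)/2 × 2 = 16.23
  [2→3]: (6.56+5.40)/2 × 1 = 5.98
  [3→3.25]: (5.40+5.14)/2 × 0.25 = 1.3175
  Sum = 23.5275 mcg/mL·h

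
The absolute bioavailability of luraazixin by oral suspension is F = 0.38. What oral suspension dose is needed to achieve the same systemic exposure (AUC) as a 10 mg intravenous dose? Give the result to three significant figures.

D_oral = 26.3 mg

For equal systemic exposure: F × D_ev = D_iv
D_ev = D_iv / F = 10 / 0.38 = 26.3158 mg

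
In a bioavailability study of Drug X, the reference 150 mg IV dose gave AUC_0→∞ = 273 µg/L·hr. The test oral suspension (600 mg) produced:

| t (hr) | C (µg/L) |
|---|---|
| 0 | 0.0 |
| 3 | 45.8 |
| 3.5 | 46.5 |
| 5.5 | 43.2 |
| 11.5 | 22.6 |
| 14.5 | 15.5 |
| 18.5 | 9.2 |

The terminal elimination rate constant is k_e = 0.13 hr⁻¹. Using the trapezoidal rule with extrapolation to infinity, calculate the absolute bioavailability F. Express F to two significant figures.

F = 0.51

Trapezoidal AUC_0→18.5 (oral suspension):
  [0→3]: (0.0+45.8)/2 × 3 = 68.7
  [3→3.5]: (45.8+46.5)/2 × 0.5 = 23.075
  [3.5→5.5]: (46.5+43.2)/2 × 2 = 89.7
  [5.5→11.5]: (43.2+22.6)/2 × 6 = 197.4
  [11.5→14.5]: (22.6+15.5)/2 × 3 = 57.15
  [14.5→18.5]: (15.5+9.2)/2 × 4 = 49.4
  Sum = 485.425 µg/L·hr
Tail: C_last/k_e = 9.2/0.13 = 70.769
AUC_0→∞ (oral suspension) = 485.425 + 70.769 = 556.194 µg/L·hr
F = (AUC_ev/D_ev)/(AUC_iv/D_iv) = (556.194/600)/(273/150) = 0.92699/1.82 = 0.5093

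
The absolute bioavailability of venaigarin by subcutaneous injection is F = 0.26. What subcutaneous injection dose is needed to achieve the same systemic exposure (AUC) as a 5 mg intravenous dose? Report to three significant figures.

D_subcutaneous = 19.2 mg

For equal systemic exposure: F × D_ev = D_iv
D_ev = D_iv / F = 5 / 0.26 = 19.2308 mg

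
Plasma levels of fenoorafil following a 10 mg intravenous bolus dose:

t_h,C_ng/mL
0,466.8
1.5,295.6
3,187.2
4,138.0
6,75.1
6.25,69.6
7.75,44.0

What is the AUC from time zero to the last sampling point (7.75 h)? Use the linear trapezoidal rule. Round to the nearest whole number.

AUC = 1413 ng/mL·h

Trapezoidal AUC_0→7.75:
  [0→1.5]: (466.8+295.6)/2 × 1.5 = 571.8
  [1.5→3]: (295.6+187.2)/2 × 1.5 = 362.1
  [3→4]: (187.2+138.0)/2 × 1 = 162.6
  [4→6]: (138.0+75.1)/2 × 2 = 213.1
  [6→6.25]: (75.1+69.6)/2 × 0.25 = 18.0875
  [6.25→7.75]: (69.6+44.0)/2 × 1.5 = 85.2
  Sum = 1412.8875 ng/mL·h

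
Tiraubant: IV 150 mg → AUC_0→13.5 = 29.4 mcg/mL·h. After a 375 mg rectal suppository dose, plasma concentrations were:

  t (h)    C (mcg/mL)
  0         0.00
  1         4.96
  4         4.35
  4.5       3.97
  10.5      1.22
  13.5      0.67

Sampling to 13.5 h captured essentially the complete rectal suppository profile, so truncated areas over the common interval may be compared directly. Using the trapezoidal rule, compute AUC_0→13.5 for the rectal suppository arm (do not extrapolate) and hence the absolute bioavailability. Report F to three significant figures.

Trapezoidal AUC_0→13.5 (rectal suppository):
  [0→1]: (0.00+4.96)/2 × 1 = 2.48
  [1→4]: (4.96+4.35)/2 × 3 = 13.965
  [4→4.5]: (4.35+3.97)/2 × 0.5 = 2.08
  [4.5→10.5]: (3.97+1.22)/2 × 6 = 15.57
  [10.5→13.5]: (1.22+0.67)/2 × 3 = 2.835
  Sum = 36.93 mcg/mL·h
F = (AUC_ev/D_ev)/(AUC_iv/D_iv) = (36.93/375)/(29.4/150) = 0.09848/0.196 = 0.5024

F = 0.502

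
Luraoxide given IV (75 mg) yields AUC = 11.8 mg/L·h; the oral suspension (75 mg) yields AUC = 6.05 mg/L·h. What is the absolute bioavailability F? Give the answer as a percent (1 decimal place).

F = 51.3%

F = (AUC_ev / D_ev) / (AUC_iv / D_iv)
  = (6.05/75) / (11.8/75)
  = 0.0806667 / 0.157333 = 0.5127
  = 51.27%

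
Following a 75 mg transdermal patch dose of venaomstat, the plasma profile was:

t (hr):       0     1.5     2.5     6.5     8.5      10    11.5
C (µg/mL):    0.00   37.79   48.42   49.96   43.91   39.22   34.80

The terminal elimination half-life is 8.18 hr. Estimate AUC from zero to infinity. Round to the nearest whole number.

Trapezoidal AUC_0→11.5:
  [0→1.5]: (0.00+37.79)/2 × 1.5 = 28.3425
  [1.5→2.5]: (37.79+48.42)/2 × 1 = 43.105
  [2.5→6.5]: (48.42+49.96)/2 × 4 = 196.76
  [6.5→8.5]: (49.96+43.91)/2 × 2 = 93.87
  [8.5→10]: (43.91+39.22)/2 × 1.5 = 62.3475
  [10→11.5]: (39.22+34.80)/2 × 1.5 = 55.515
  Sum = 479.94 µg/mL·hr
k_e = ln2 / t½ = 0.693147 / 8.18 = 0.0847 hr^-1
Extrapolated tail: C_last / k_e = 34.80 / 0.0847 = 410.862
AUC_0→∞ = 479.94 + 410.862 = 890.802 µg/mL·hr

AUC = 891 µg/mL·hr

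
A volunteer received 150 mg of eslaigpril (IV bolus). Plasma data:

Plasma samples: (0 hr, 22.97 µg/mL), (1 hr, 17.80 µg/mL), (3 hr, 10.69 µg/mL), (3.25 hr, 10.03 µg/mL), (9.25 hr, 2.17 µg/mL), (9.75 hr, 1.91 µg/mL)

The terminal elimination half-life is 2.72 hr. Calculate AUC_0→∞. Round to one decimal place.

Trapezoidal AUC_0→9.75:
  [0→1]: (22.97+17.80)/2 × 1 = 20.385
  [1→3]: (17.80+10.69)/2 × 2 = 28.49
  [3→3.25]: (10.69+10.03)/2 × 0.25 = 2.59
  [3.25→9.25]: (10.03+2.17)/2 × 6 = 36.6
  [9.25→9.75]: (2.17+1.91)/2 × 0.5 = 1.02
  Sum = 89.085 µg/mL·hr
k_e = ln2 / t½ = 0.693147 / 2.72 = 0.2548 hr^-1
Extrapolated tail: C_last / k_e = 1.91 / 0.2548 = 7.496
AUC_0→∞ = 89.085 + 7.496 = 96.581 µg/mL·hr

AUC = 96.6 µg/mL·hr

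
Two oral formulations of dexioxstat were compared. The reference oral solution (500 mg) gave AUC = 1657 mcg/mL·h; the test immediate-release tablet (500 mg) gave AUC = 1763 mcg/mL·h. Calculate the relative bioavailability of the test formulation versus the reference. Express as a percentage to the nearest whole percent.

F_rel = 106%

F_rel = (AUC_test/D_test) / (AUC_ref/D_ref)
      = (1763/500) / (1657/500)
      = 3.526 / 3.314 = 1.0640 = 106.40%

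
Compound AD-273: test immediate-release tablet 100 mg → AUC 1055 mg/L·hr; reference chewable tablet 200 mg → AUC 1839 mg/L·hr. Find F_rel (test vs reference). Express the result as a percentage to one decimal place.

F_rel = (AUC_test/D_test) / (AUC_ref/D_ref)
      = (1055/100) / (1839/200)
      = 10.55 / 9.195 = 1.1474 = 114.74%

F_rel = 114.7%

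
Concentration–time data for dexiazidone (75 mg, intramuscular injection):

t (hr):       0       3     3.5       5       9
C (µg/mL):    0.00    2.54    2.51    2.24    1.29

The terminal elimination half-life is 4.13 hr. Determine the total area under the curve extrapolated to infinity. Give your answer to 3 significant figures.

Trapezoidal AUC_0→9:
  [0→3]: (0.00+2.54)/2 × 3 = 3.81
  [3→3.5]: (2.54+2.51)/2 × 0.5 = 1.2625
  [3.5→5]: (2.51+2.24)/2 × 1.5 = 3.5625
  [5→9]: (2.24+1.29)/2 × 4 = 7.06
  Sum = 15.695 µg/mL·hr
k_e = ln2 / t½ = 0.693147 / 4.13 = 0.1678 hr^-1
Extrapolated tail: C_last / k_e = 1.29 / 0.1678 = 7.688
AUC_0→∞ = 15.695 + 7.688 = 23.383 µg/mL·hr

AUC = 23.4 µg/mL·hr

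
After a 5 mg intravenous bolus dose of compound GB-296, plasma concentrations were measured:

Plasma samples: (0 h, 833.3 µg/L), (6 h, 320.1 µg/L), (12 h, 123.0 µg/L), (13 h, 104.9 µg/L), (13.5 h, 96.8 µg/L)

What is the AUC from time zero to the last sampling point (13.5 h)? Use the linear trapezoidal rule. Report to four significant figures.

AUC = 4954 µg/L·h

Trapezoidal AUC_0→13.5:
  [0→6]: (833.3+320.1)/2 × 6 = 3460.2
  [6→12]: (320.1+123.0)/2 × 6 = 1329.3
  [12→13]: (123.0+104.9)/2 × 1 = 113.95
  [13→13.5]: (104.9+96.8)/2 × 0.5 = 50.425
  Sum = 4953.875 µg/L·h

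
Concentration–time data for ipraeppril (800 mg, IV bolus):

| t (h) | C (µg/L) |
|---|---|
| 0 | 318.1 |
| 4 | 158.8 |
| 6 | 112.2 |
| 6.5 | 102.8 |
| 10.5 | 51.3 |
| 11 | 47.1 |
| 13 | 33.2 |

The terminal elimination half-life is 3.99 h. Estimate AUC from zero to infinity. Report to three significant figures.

Trapezoidal AUC_0→13:
  [0→4]: (318.1+158.8)/2 × 4 = 953.8
  [4→6]: (158.8+112.2)/2 × 2 = 271.0
  [6→6.5]: (112.2+102.8)/2 × 0.5 = 53.75
  [6.5→10.5]: (102.8+51.3)/2 × 4 = 308.2
  [10.5→11]: (51.3+47.1)/2 × 0.5 = 24.6
  [11→13]: (47.1+33.2)/2 × 2 = 80.3
  Sum = 1691.65 µg/L·h
k_e = ln2 / t½ = 0.693147 / 3.99 = 0.1737 h^-1
Extrapolated tail: C_last / k_e = 33.2 / 0.1737 = 191.134
AUC_0→∞ = 1691.65 + 191.134 = 1882.784 µg/L·h

AUC = 1880 µg/L·h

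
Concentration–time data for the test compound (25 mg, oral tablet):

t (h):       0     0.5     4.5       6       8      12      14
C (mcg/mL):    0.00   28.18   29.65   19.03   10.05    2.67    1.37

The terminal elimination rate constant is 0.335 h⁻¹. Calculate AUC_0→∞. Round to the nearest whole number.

Trapezoidal AUC_0→14:
  [0→0.5]: (0.00+28.18)/2 × 0.5 = 7.045
  [0.5→4.5]: (28.18+29.65)/2 × 4 = 115.66
  [4.5→6]: (29.65+19.03)/2 × 1.5 = 36.51
  [6→8]: (19.03+10.05)/2 × 2 = 29.08
  [8→12]: (10.05+2.67)/2 × 4 = 25.44
  [12→14]: (2.67+1.37)/2 × 2 = 4.04
  Sum = 217.775 mcg/mL·h
Extrapolated tail: C_last / k_e = 1.37 / 0.335 = 4.090
AUC_0→∞ = 217.775 + 4.090 = 221.865 mcg/mL·h

AUC = 222 mcg/mL·h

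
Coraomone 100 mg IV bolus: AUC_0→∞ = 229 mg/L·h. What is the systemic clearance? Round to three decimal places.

CL = 0.437 L/h

CL = Dose_iv / AUC_0→∞
   = 100 / 229 = 0.436681 L/h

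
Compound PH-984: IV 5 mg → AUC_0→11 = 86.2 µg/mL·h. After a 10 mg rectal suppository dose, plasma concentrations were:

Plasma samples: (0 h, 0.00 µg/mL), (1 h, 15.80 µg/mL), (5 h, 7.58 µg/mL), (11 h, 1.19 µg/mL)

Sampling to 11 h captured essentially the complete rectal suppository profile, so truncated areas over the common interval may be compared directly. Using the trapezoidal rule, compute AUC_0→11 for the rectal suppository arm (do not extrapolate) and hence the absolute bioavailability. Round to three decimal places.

Trapezoidal AUC_0→11 (rectal suppository):
  [0→1]: (0.00+15.80)/2 × 1 = 7.9
  [1→5]: (15.80+7.58)/2 × 4 = 46.76
  [5→11]: (7.58+1.19)/2 × 6 = 26.31
  Sum = 80.97 µg/mL·h
F = (AUC_ev/D_ev)/(AUC_iv/D_iv) = (80.97/10)/(86.2/5) = 8.097/17.24 = 0.4697

F = 0.470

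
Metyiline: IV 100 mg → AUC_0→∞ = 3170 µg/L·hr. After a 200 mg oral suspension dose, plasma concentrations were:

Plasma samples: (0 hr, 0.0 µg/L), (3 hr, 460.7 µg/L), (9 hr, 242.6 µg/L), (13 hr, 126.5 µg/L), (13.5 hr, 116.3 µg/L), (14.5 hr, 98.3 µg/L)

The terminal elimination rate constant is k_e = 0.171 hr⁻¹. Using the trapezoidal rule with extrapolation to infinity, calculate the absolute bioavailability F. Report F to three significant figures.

F = 0.675

Trapezoidal AUC_0→14.5 (oral suspension):
  [0→3]: (0.0+460.7)/2 × 3 = 691.05
  [3→9]: (460.7+242.6)/2 × 6 = 2109.9
  [9→13]: (242.6+126.5)/2 × 4 = 738.2
  [13→13.5]: (126.5+116.3)/2 × 0.5 = 60.7
  [13.5→14.5]: (116.3+98.3)/2 × 1 = 107.3
  Sum = 3707.15 µg/L·hr
Tail: C_last/k_e = 98.3/0.171 = 574.854
AUC_0→∞ (oral suspension) = 3707.15 + 574.854 = 4282.004 µg/L·hr
F = (AUC_ev/D_ev)/(AUC_iv/D_iv) = (4282.004/200)/(3170/100) = 21.41002/31.7 = 0.6754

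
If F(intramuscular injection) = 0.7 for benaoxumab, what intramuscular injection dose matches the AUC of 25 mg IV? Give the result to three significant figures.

D_intramuscular = 35.7 mg

For equal systemic exposure: F × D_ev = D_iv
D_ev = D_iv / F = 25 / 0.7 = 35.7143 mg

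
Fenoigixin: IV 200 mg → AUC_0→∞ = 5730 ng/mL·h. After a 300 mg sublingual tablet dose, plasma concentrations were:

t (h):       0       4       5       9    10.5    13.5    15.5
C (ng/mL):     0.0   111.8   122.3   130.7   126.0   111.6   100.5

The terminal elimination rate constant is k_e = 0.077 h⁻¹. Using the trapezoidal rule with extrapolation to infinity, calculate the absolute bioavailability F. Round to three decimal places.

F = 0.339

Trapezoidal AUC_0→15.5 (sublingual tablet):
  [0→4]: (0.0+111.8)/2 × 4 = 223.6
  [4→5]: (111.8+122.3)/2 × 1 = 117.05
  [5→9]: (122.3+130.7)/2 × 4 = 506.0
  [9→10.5]: (130.7+126.0)/2 × 1.5 = 192.525
  [10.5→13.5]: (126.0+111.6)/2 × 3 = 356.4
  [13.5→15.5]: (111.6+100.5)/2 × 2 = 212.1
  Sum = 1607.675 ng/mL·h
Tail: C_last/k_e = 100.5/0.077 = 1305.195
AUC_0→∞ (sublingual tablet) = 1607.675 + 1305.195 = 2912.87 ng/mL·h
F = (AUC_ev/D_ev)/(AUC_iv/D_iv) = (2912.87/300)/(5730/200) = 9.70957/28.65 = 0.3389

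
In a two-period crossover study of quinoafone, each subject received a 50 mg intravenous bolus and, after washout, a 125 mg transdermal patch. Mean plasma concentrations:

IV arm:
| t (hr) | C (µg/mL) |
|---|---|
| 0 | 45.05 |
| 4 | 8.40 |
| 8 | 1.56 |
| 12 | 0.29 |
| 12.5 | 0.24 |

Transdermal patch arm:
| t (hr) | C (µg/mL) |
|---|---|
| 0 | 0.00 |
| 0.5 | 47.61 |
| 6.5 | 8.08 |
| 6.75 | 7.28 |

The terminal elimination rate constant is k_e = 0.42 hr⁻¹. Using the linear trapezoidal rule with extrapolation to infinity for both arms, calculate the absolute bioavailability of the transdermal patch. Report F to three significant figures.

F = 0.604

Trapezoidal AUC_0→12.5 (IV):
  [0→4]: (45.05+8.40)/2 × 4 = 106.9
  [4→8]: (8.40+1.56)/2 × 4 = 19.92
  [8→12]: (1.56+0.29)/2 × 4 = 3.7
  [12→12.5]: (0.29+0.24)/2 × 0.5 = 0.1325
  Sum = 130.6525 µg/mL·hr
IV tail: 0.24/0.42 = 0.571; AUC_iv,0→∞ = 130.6525 + 0.571 = 131.2235 µg/mL·hr
Trapezoidal AUC_0→6.75 (transdermal patch):
  [0→0.5]: (0.00+47.61)/2 × 0.5 = 11.9025
  [0.5→6.5]: (47.61+8.08)/2 × 6 = 167.07
  [6.5→6.75]: (8.08+7.28)/2 × 0.25 = 1.92
  Sum = 180.8925 µg/mL·hr
transdermal patch tail: 7.28/0.42 = 17.333; AUC_ev,0→∞ = 180.8925 + 17.333 = 198.2255 µg/mL·hr
F = (AUC_ev/D_ev)/(AUC_iv/D_iv) = (198.2255/125)/(131.2235/50) = 1.585804/2.62447 = 0.6042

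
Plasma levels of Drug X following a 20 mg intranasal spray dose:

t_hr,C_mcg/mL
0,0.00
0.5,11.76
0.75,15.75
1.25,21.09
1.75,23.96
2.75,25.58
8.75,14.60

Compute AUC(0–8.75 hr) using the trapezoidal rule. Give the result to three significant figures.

AUC = 172 mcg/mL·hr

Trapezoidal AUC_0→8.75:
  [0→0.5]: (0.00+11.76)/2 × 0.5 = 2.94
  [0.5→0.75]: (11.76+15.75)/2 × 0.25 = 3.43875
  [0.75→1.25]: (15.75+21.09)/2 × 0.5 = 9.21
  [1.25→1.75]: (21.09+23.96)/2 × 0.5 = 11.2625
  [1.75→2.75]: (23.96+25.58)/2 × 1 = 24.77
  [2.75→8.75]: (25.58+14.60)/2 × 6 = 120.54
  Sum = 172.16125 mcg/mL·hr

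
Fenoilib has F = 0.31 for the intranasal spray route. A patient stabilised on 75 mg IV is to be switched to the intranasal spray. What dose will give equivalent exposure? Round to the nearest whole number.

D_intranasal = 242 mg

For equal systemic exposure: F × D_ev = D_iv
D_ev = D_iv / F = 75 / 0.31 = 241.935 mg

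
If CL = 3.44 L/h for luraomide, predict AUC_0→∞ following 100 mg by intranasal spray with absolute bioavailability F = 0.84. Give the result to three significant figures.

AUC_0→∞ = F × Dose / CL
        = 0.84 × 100 / 3.44 = 24.4186 mg/L·h

AUC = 24.4 mg/L·h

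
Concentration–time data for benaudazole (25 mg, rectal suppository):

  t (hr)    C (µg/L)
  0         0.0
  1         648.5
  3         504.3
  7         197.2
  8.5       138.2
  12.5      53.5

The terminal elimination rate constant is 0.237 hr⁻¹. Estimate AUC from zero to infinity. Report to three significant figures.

AUC = 3740 µg/L·hr

Trapezoidal AUC_0→12.5:
  [0→1]: (0.0+648.5)/2 × 1 = 324.25
  [1→3]: (648.5+504.3)/2 × 2 = 1152.8
  [3→7]: (504.3+197.2)/2 × 4 = 1403.0
  [7→8.5]: (197.2+138.2)/2 × 1.5 = 251.55
  [8.5→12.5]: (138.2+53.5)/2 × 4 = 383.4
  Sum = 3515.0 µg/L·hr
Extrapolated tail: C_last / k_e = 53.5 / 0.237 = 225.738
AUC_0→∞ = 3515.0 + 225.738 = 3740.738 µg/L·hr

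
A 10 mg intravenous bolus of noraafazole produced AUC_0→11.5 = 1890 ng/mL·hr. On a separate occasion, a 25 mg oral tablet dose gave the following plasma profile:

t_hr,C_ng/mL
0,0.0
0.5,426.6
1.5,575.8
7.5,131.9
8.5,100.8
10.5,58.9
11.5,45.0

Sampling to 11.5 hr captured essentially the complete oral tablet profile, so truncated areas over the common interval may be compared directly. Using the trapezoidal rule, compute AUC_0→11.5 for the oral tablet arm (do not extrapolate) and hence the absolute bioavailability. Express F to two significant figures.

Trapezoidal AUC_0→11.5 (oral tablet):
  [0→0.5]: (0.0+426.6)/2 × 0.5 = 106.65
  [0.5→1.5]: (426.6+575.8)/2 × 1 = 501.2
  [1.5→7.5]: (575.8+131.9)/2 × 6 = 2123.1
  [7.5→8.5]: (131.9+100.8)/2 × 1 = 116.35
  [8.5→10.5]: (100.8+58.9)/2 × 2 = 159.7
  [10.5→11.5]: (58.9+45.0)/2 × 1 = 51.95
  Sum = 3058.95 ng/mL·hr
F = (AUC_ev/D_ev)/(AUC_iv/D_iv) = (3058.95/25)/(1890/10) = 122.358/189 = 0.6474

F = 0.65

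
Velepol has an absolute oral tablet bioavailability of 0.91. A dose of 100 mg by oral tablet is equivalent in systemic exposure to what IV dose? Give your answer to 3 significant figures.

Systemic exposure from an extravascular dose = F × D_ev, so the equivalent IV dose is F × D_ev.
D_iv = F × D_ev = 0.91 × 100 = 91 mg

D_iv = 91.0 mg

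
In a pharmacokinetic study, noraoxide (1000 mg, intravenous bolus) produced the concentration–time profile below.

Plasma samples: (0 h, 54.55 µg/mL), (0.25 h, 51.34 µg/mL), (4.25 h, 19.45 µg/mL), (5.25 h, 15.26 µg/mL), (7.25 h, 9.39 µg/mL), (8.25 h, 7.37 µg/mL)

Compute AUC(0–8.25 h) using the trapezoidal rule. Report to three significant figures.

AUC = 205 µg/mL·h

Trapezoidal AUC_0→8.25:
  [0→0.25]: (54.55+51.34)/2 × 0.25 = 13.23625
  [0.25→4.25]: (51.34+19.45)/2 × 4 = 141.58
  [4.25→5.25]: (19.45+15.26)/2 × 1 = 17.355
  [5.25→7.25]: (15.26+9.39)/2 × 2 = 24.65
  [7.25→8.25]: (9.39+7.37)/2 × 1 = 8.38
  Sum = 205.20125 µg/mL·h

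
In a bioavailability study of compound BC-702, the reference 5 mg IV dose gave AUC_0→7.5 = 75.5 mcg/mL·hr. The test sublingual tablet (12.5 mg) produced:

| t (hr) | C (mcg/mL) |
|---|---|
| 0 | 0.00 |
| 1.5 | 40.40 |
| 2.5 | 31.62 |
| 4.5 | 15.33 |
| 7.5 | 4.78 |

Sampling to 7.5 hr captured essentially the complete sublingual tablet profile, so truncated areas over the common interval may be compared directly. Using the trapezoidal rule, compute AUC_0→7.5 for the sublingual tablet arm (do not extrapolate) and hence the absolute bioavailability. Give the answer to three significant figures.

Trapezoidal AUC_0→7.5 (sublingual tablet):
  [0→1.5]: (0.00+40.40)/2 × 1.5 = 30.3
  [1.5→2.5]: (40.40+31.62)/2 × 1 = 36.01
  [2.5→4.5]: (31.62+15.33)/2 × 2 = 46.95
  [4.5→7.5]: (15.33+4.78)/2 × 3 = 30.165
  Sum = 143.425 mcg/mL·hr
F = (AUC_ev/D_ev)/(AUC_iv/D_iv) = (143.425/12.5)/(75.5/5) = 11.474/15.1 = 0.7599

F = 0.760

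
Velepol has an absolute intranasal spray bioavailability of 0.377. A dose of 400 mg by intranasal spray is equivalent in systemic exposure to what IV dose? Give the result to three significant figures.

D_iv = 151 mg

Systemic exposure from an extravascular dose = F × D_ev, so the equivalent IV dose is F × D_ev.
D_iv = F × D_ev = 0.377 × 400 = 150.8 mg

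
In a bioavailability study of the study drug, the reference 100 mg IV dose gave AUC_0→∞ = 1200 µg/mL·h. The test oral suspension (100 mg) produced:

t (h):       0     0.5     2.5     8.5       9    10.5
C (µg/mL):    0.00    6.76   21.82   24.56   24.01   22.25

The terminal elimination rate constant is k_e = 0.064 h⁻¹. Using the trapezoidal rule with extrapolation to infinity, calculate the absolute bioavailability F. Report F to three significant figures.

Trapezoidal AUC_0→10.5 (oral suspension):
  [0→0.5]: (0.00+6.76)/2 × 0.5 = 1.69
  [0.5→2.5]: (6.76+21.82)/2 × 2 = 28.58
  [2.5→8.5]: (21.82+24.56)/2 × 6 = 139.14
  [8.5→9]: (24.56+24.01)/2 × 0.5 = 12.1425
  [9→10.5]: (24.01+22.25)/2 × 1.5 = 34.695
  Sum = 216.2475 µg/mL·h
Tail: C_last/k_e = 22.25/0.064 = 347.656
AUC_0→∞ (oral suspension) = 216.2475 + 347.656 = 563.9035 µg/mL·h
F = (AUC_ev/D_ev)/(AUC_iv/D_iv) = (563.9035/100)/(1200/100) = 5.639035/12 = 0.4699

F = 0.470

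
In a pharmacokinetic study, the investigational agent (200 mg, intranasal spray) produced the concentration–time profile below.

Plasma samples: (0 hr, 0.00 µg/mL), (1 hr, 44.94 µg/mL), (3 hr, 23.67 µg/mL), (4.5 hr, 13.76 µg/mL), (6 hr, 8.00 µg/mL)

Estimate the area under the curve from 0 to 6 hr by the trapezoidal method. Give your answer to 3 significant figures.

Trapezoidal AUC_0→6:
  [0→1]: (0.00+44.94)/2 × 1 = 22.47
  [1→3]: (44.94+23.67)/2 × 2 = 68.61
  [3→4.5]: (23.67+13.76)/2 × 1.5 = 28.0725
  [4.5→6]: (13.76+8.00)/2 × 1.5 = 16.32
  Sum = 135.4725 µg/mL·hr

AUC = 135 µg/mL·hr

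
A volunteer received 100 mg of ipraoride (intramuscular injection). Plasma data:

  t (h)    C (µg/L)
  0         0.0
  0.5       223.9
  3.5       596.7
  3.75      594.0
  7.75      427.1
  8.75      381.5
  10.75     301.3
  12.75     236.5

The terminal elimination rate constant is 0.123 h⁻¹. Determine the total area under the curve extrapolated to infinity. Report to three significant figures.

Trapezoidal AUC_0→12.75:
  [0→0.5]: (0.0+223.9)/2 × 0.5 = 55.975
  [0.5→3.5]: (223.9+596.7)/2 × 3 = 1230.9
  [3.5→3.75]: (596.7+594.0)/2 × 0.25 = 148.8375
  [3.75→7.75]: (594.0+427.1)/2 × 4 = 2042.2
  [7.75→8.75]: (427.1+381.5)/2 × 1 = 404.3
  [8.75→10.75]: (381.5+301.3)/2 × 2 = 682.8
  [10.75→12.75]: (301.3+236.5)/2 × 2 = 537.8
  Sum = 5102.8125 µg/L·h
Extrapolated tail: C_last / k_e = 236.5 / 0.123 = 1922.764
AUC_0→∞ = 5102.8125 + 1922.764 = 7025.5765 µg/L·h

AUC = 7030 µg/L·h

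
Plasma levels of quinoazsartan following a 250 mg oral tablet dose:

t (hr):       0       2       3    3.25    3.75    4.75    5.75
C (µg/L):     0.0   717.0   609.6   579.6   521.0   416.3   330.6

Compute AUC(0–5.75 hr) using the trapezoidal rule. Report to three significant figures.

AUC = 2650 µg/L·hr

Trapezoidal AUC_0→5.75:
  [0→2]: (0.0+717.0)/2 × 2 = 717.0
  [2→3]: (717.0+609.6)/2 × 1 = 663.3
  [3→3.25]: (609.6+579.6)/2 × 0.25 = 148.65
  [3.25→3.75]: (579.6+521.0)/2 × 0.5 = 275.15
  [3.75→4.75]: (521.0+416.3)/2 × 1 = 468.65
  [4.75→5.75]: (416.3+330.6)/2 × 1 = 373.45
  Sum = 2646.2 µg/L·hr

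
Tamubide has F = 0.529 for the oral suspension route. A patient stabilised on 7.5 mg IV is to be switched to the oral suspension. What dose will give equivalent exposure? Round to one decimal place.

D_oral = 14.2 mg

For equal systemic exposure: F × D_ev = D_iv
D_ev = D_iv / F = 7.5 / 0.529 = 14.1777 mg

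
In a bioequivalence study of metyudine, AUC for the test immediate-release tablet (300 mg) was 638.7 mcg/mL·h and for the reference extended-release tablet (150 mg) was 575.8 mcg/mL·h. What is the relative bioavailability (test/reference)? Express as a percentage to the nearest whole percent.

F_rel = 55%

F_rel = (AUC_test/D_test) / (AUC_ref/D_ref)
      = (638.7/300) / (575.8/150)
      = 2.129 / 3.83867 = 0.5546 = 55.46%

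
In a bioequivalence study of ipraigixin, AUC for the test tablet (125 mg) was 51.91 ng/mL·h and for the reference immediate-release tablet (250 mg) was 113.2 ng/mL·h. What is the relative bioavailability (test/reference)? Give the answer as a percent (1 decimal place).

F_rel = (AUC_test/D_test) / (AUC_ref/D_ref)
      = (51.91/125) / (113.2/250)
      = 0.41528 / 0.4528 = 0.9171 = 91.71%

F_rel = 91.7%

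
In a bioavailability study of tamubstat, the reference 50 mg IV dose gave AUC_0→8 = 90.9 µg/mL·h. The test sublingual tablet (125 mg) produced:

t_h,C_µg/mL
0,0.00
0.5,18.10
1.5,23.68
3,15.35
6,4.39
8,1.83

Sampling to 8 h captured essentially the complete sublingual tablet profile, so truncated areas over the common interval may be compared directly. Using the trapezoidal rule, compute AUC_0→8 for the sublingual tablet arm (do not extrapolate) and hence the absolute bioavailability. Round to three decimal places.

F = 0.398

Trapezoidal AUC_0→8 (sublingual tablet):
  [0→0.5]: (0.00+18.10)/2 × 0.5 = 4.525
  [0.5→1.5]: (18.10+23.68)/2 × 1 = 20.89
  [1.5→3]: (23.68+15.35)/2 × 1.5 = 29.2725
  [3→6]: (15.35+4.39)/2 × 3 = 29.61
  [6→8]: (4.39+1.83)/2 × 2 = 6.22
  Sum = 90.5175 µg/mL·h
F = (AUC_ev/D_ev)/(AUC_iv/D_iv) = (90.5175/125)/(90.9/50) = 0.72414/1.818 = 0.3983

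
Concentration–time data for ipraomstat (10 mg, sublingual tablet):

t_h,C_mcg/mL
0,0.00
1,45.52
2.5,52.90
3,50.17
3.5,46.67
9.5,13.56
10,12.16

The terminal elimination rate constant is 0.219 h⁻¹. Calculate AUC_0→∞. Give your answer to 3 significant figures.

AUC = 389 mcg/mL·h

Trapezoidal AUC_0→10:
  [0→1]: (0.00+45.52)/2 × 1 = 22.76
  [1→2.5]: (45.52+52.90)/2 × 1.5 = 73.815
  [2.5→3]: (52.90+50.17)/2 × 0.5 = 25.7675
  [3→3.5]: (50.17+46.67)/2 × 0.5 = 24.21
  [3.5→9.5]: (46.67+13.56)/2 × 6 = 180.69
  [9.5→10]: (13.56+12.16)/2 × 0.5 = 6.43
  Sum = 333.6725 mcg/mL·h
Extrapolated tail: C_last / k_e = 12.16 / 0.219 = 55.525
AUC_0→∞ = 333.6725 + 55.525 = 389.1975 mcg/mL·h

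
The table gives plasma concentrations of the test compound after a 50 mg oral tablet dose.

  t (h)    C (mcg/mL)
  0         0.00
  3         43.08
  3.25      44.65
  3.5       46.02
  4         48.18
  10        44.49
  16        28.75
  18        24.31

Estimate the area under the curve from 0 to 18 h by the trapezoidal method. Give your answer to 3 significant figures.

Trapezoidal AUC_0→18:
  [0→3]: (0.00+43.08)/2 × 3 = 64.62
  [3→3.25]: (43.08+44.65)/2 × 0.25 = 10.96625
  [3.25→3.5]: (44.65+46.02)/2 × 0.25 = 11.33375
  [3.5→4]: (46.02+48.18)/2 × 0.5 = 23.55
  [4→10]: (48.18+44.49)/2 × 6 = 278.01
  [10→16]: (44.49+28.75)/2 × 6 = 219.72
  [16→18]: (28.75+24.31)/2 × 2 = 53.06
  Sum = 661.26 mcg/mL·h

AUC = 661 mcg/mL·h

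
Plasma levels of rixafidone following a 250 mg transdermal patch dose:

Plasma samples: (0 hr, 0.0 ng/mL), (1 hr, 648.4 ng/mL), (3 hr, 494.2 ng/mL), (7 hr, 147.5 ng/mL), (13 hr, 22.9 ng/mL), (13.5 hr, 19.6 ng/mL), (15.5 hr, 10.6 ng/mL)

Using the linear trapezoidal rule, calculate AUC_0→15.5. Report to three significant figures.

Trapezoidal AUC_0→15.5:
  [0→1]: (0.0+648.4)/2 × 1 = 324.2
  [1→3]: (648.4+494.2)/2 × 2 = 1142.6
  [3→7]: (494.2+147.5)/2 × 4 = 1283.4
  [7→13]: (147.5+22.9)/2 × 6 = 511.2
  [13→13.5]: (22.9+19.6)/2 × 0.5 = 10.625
  [13.5→15.5]: (19.6+10.6)/2 × 2 = 30.2
  Sum = 3302.225 ng/mL·hr

AUC = 3300 ng/mL·hr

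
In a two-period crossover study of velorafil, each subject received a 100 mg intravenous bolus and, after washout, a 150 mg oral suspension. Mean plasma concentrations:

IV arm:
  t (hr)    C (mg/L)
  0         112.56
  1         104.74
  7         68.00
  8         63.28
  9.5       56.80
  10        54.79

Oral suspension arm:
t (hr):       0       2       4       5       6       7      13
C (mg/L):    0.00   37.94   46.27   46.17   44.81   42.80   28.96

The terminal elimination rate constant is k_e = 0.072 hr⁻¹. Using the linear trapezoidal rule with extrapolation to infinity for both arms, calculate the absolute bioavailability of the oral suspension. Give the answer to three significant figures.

F = 0.371

Trapezoidal AUC_0→10 (IV):
  [0→1]: (112.56+104.74)/2 × 1 = 108.65
  [1→7]: (104.74+68.00)/2 × 6 = 518.22
  [7→8]: (68.00+63.28)/2 × 1 = 65.64
  [8→9.5]: (63.28+56.80)/2 × 1.5 = 90.06
  [9.5→10]: (56.80+54.79)/2 × 0.5 = 27.8975
  Sum = 810.4675 mg/L·hr
IV tail: 54.79/0.072 = 760.972; AUC_iv,0→∞ = 810.4675 + 760.972 = 1571.4395 mg/L·hr
Trapezoidal AUC_0→13 (oral suspension):
  [0→2]: (0.00+37.94)/2 × 2 = 37.94
  [2→4]: (37.94+46.27)/2 × 2 = 84.21
  [4→5]: (46.27+46.17)/2 × 1 = 46.22
  [5→6]: (46.17+44.81)/2 × 1 = 45.49
  [6→7]: (44.81+42.80)/2 × 1 = 43.805
  [7→13]: (42.80+28.96)/2 × 6 = 215.28
  Sum = 472.945 mg/L·hr
oral suspension tail: 28.96/0.072 = 402.222; AUC_ev,0→∞ = 472.945 + 402.222 = 875.167 mg/L·hr
F = (AUC_ev/D_ev)/(AUC_iv/D_iv) = (875.167/150)/(1571.4395/100) = 5.83445/15.714395 = 0.3713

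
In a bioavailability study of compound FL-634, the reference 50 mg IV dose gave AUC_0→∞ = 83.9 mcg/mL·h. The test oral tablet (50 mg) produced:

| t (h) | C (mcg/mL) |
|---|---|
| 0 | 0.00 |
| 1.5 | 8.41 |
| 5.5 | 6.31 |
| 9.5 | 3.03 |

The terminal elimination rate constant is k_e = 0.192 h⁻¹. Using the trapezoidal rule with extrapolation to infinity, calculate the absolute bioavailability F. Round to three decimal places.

F = 0.837

Trapezoidal AUC_0→9.5 (oral tablet):
  [0→1.5]: (0.00+8.41)/2 × 1.5 = 6.3075
  [1.5→5.5]: (8.41+6.31)/2 × 4 = 29.44
  [5.5→9.5]: (6.31+3.03)/2 × 4 = 18.68
  Sum = 54.4275 mcg/mL·h
Tail: C_last/k_e = 3.03/0.192 = 15.781
AUC_0→∞ (oral tablet) = 54.4275 + 15.781 = 70.2085 mcg/mL·h
F = (AUC_ev/D_ev)/(AUC_iv/D_iv) = (70.2085/50)/(83.9/50) = 1.40417/1.678 = 0.8368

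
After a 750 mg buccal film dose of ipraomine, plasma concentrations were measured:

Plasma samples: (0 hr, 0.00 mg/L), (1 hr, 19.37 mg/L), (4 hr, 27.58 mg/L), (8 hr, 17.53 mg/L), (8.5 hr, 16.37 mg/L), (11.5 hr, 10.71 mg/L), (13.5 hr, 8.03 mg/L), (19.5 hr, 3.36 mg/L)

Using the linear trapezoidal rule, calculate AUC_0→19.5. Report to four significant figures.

Trapezoidal AUC_0→19.5:
  [0→1]: (0.00+19.37)/2 × 1 = 9.685
  [1→4]: (19.37+27.58)/2 × 3 = 70.425
  [4→8]: (27.58+17.53)/2 × 4 = 90.22
  [8→8.5]: (17.53+16.37)/2 × 0.5 = 8.475
  [8.5→11.5]: (16.37+10.71)/2 × 3 = 40.62
  [11.5→13.5]: (10.71+8.03)/2 × 2 = 18.74
  [13.5→19.5]: (8.03+3.36)/2 × 6 = 34.17
  Sum = 272.335 mg/L·hr

AUC = 272.3 mg/L·hr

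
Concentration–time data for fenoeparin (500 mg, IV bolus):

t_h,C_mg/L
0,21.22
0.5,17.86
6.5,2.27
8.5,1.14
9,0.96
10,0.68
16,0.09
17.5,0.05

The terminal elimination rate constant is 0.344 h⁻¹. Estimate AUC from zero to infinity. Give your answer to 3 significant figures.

Trapezoidal AUC_0→17.5:
  [0→0.5]: (21.22+17.86)/2 × 0.5 = 9.77
  [0.5→6.5]: (17.86+2.27)/2 × 6 = 60.39
  [6.5→8.5]: (2.27+1.14)/2 × 2 = 3.41
  [8.5→9]: (1.14+0.96)/2 × 0.5 = 0.525
  [9→10]: (0.96+0.68)/2 × 1 = 0.82
  [10→16]: (0.68+0.09)/2 × 6 = 2.31
  [16→17.5]: (0.09+0.05)/2 × 1.5 = 0.105
  Sum = 77.33 mg/L·h
Extrapolated tail: C_last / k_e = 0.05 / 0.344 = 0.145
AUC_0→∞ = 77.33 + 0.145 = 77.475 mg/L·h

AUC = 77.5 mg/L·h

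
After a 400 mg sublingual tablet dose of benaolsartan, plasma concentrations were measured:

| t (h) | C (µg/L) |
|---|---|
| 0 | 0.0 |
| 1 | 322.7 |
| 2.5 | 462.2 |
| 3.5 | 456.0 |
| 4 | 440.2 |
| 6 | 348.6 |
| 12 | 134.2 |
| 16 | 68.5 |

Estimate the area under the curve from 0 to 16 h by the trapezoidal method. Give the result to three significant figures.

AUC = 4080 µg/L·h

Trapezoidal AUC_0→16:
  [0→1]: (0.0+322.7)/2 × 1 = 161.35
  [1→2.5]: (322.7+462.2)/2 × 1.5 = 588.675
  [2.5→3.5]: (462.2+456.0)/2 × 1 = 459.1
  [3.5→4]: (456.0+440.2)/2 × 0.5 = 224.05
  [4→6]: (440.2+348.6)/2 × 2 = 788.8
  [6→12]: (348.6+134.2)/2 × 6 = 1448.4
  [12→16]: (134.2+68.5)/2 × 4 = 405.4
  Sum = 4075.775 µg/L·h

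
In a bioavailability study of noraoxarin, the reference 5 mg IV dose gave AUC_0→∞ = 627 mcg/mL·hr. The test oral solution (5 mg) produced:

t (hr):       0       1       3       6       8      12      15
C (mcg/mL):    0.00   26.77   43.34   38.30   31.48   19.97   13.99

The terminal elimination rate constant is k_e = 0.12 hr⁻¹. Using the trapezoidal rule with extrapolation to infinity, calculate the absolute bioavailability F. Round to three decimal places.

F = 0.871

Trapezoidal AUC_0→15 (oral solution):
  [0→1]: (0.00+26.77)/2 × 1 = 13.385
  [1→3]: (26.77+43.34)/2 × 2 = 70.11
  [3→6]: (43.34+38.30)/2 × 3 = 122.46
  [6→8]: (38.30+31.48)/2 × 2 = 69.78
  [8→12]: (31.48+19.97)/2 × 4 = 102.9
  [12→15]: (19.97+13.99)/2 × 3 = 50.94
  Sum = 429.575 mcg/mL·hr
Tail: C_last/k_e = 13.99/0.12 = 116.583
AUC_0→∞ (oral solution) = 429.575 + 116.583 = 546.158 mcg/mL·hr
F = (AUC_ev/D_ev)/(AUC_iv/D_iv) = (546.158/5)/(627/5) = 109.2316/125.4 = 0.8711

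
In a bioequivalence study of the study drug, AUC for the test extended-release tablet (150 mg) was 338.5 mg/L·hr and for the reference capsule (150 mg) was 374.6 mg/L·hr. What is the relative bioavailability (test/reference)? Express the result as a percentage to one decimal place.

F_rel = (AUC_test/D_test) / (AUC_ref/D_ref)
      = (338.5/150) / (374.6/150)
      = 2.25667 / 2.49733 = 0.9036 = 90.36%

F_rel = 90.4%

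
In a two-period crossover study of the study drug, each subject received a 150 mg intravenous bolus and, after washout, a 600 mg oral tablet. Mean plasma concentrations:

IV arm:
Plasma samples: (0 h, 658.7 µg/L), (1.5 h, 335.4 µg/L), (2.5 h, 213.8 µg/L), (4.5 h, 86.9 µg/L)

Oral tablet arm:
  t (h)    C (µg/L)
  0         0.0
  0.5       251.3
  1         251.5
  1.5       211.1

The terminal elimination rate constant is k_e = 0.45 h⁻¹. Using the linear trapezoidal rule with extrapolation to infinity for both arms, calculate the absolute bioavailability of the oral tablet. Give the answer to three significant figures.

Trapezoidal AUC_0→4.5 (IV):
  [0→1.5]: (658.7+335.4)/2 × 1.5 = 745.575
  [1.5→2.5]: (335.4+213.8)/2 × 1 = 274.6
  [2.5→4.5]: (213.8+86.9)/2 × 2 = 300.7
  Sum = 1320.875 µg/L·h
IV tail: 86.9/0.45 = 193.111; AUC_iv,0→∞ = 1320.875 + 193.111 = 1513.986 µg/L·h
Trapezoidal AUC_0→1.5 (oral tablet):
  [0→0.5]: (0.0+251.3)/2 × 0.5 = 62.825
  [0.5→1]: (251.3+251.5)/2 × 0.5 = 125.7
  [1→1.5]: (251.5+211.1)/2 × 0.5 = 115.65
  Sum = 304.175 µg/L·h
oral tablet tail: 211.1/0.45 = 469.111; AUC_ev,0→∞ = 304.175 + 469.111 = 773.286 µg/L·h
F = (AUC_ev/D_ev)/(AUC_iv/D_iv) = (773.286/600)/(1513.986/150) = 1.28881/10.09324 = 0.1277

F = 0.128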